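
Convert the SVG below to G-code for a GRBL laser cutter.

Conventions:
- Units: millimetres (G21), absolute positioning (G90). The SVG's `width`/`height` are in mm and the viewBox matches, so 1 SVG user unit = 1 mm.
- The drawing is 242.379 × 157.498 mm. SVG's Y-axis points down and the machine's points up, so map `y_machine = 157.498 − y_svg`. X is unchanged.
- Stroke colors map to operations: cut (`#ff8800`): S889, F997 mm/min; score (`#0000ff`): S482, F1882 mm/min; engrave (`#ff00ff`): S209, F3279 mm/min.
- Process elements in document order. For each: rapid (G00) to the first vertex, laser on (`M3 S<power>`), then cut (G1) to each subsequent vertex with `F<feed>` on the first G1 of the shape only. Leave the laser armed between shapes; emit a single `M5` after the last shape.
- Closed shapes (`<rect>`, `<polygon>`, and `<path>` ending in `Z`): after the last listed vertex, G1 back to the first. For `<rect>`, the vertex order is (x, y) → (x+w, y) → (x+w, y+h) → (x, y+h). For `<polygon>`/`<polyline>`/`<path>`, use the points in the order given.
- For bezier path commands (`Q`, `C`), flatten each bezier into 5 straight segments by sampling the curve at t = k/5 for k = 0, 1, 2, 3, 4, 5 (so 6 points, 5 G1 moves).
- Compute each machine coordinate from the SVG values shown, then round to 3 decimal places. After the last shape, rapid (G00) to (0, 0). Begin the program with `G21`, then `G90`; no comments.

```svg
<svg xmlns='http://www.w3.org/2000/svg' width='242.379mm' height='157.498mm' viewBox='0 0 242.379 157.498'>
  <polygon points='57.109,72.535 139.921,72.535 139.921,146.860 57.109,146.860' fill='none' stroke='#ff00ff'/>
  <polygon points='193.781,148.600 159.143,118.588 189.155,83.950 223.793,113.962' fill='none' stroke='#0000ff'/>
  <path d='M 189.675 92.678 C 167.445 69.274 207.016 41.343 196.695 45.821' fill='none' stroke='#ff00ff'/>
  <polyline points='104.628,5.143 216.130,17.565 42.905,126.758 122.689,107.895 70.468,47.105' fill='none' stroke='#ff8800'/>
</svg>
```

G21
G90
G00 X57.109 Y84.963
M3 S209
G1 X139.921 Y84.963 F3279
G1 X139.921 Y10.638
G1 X57.109 Y10.638
G1 X57.109 Y84.963
G00 X193.781 Y8.898
M3 S482
G1 X159.143 Y38.910 F1882
G1 X189.155 Y73.548
G1 X223.793 Y43.536
G1 X193.781 Y8.898
G00 X189.675 Y64.820
M3 S209
G1 X182.860 Y79.110 F3279
G1 X185.515 Y92.714
G1 X192.280 Y103.858
G1 X197.794 Y110.770
G1 X196.695 Y111.677
G00 X104.628 Y152.355
M3 S889
G1 X216.130 Y139.933 F997
G1 X42.905 Y30.740
G1 X122.689 Y49.603
G1 X70.468 Y110.393
M5
G00 X0.000 Y0.000

Since the viewBox matches the mm dimensions, user units are millimetres directly. The only transform is the Y-flip y_m = 157.498 − y_svg.

Shape 1 is a rectangle drawn with `<polygon>`. Its stroke #ff00ff means engrave at S209, F3279. After flipping Y the toolpath is (57.109,84.963) → (139.921,84.963) → (139.921,10.638) → (57.109,10.638) → (57.109,84.963), returning to the start.

Shape 2 is a regular polygon drawn with `<polygon>`. Its stroke #0000ff means score at S482, F1882. After flipping Y the toolpath is (193.781,8.898) → (159.143,38.910) → (189.155,73.548) → (223.793,43.536) → (193.781,8.898), returning to the start.

Shape 3 is a cubic bezier drawn with `<path>`. Its stroke #ff00ff means engrave at S209, F3279. After flipping Y the toolpath is (189.675,64.820) → (182.860,79.110) → (185.515,92.714) → (192.280,103.858) → (197.794,110.770) → (196.695,111.677).

Shape 4 is a open polyline drawn with `<polyline>`. Its stroke #ff8800 means cut at S889, F997. After flipping Y the toolpath is (104.628,152.355) → (216.130,139.933) → (42.905,30.740) → (122.689,49.603) → (70.468,110.393).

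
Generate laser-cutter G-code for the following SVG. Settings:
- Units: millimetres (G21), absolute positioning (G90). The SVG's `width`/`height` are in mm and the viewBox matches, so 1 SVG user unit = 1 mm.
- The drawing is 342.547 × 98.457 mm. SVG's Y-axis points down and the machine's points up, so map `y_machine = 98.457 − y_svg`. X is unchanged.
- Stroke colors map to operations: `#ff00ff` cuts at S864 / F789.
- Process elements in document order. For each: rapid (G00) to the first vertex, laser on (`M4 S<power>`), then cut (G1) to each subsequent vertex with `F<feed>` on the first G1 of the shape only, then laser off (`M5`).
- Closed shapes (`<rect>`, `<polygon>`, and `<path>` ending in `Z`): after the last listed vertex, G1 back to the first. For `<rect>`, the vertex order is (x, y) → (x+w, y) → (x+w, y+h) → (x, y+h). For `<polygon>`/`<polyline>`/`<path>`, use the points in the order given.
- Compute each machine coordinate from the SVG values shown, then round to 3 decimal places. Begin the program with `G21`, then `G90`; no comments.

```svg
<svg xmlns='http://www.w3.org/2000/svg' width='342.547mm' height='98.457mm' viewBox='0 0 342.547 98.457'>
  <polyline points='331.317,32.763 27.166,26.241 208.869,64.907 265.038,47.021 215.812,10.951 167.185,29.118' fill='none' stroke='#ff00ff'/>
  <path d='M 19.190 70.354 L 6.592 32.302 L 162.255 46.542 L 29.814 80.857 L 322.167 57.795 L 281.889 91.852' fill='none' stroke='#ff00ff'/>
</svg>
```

G21
G90
G00 X331.317 Y65.694
M4 S864
G1 X27.166 Y72.216 F789
G1 X208.869 Y33.550
G1 X265.038 Y51.436
G1 X215.812 Y87.506
G1 X167.185 Y69.339
M5
G00 X19.190 Y28.103
M4 S864
G1 X6.592 Y66.155 F789
G1 X162.255 Y51.915
G1 X29.814 Y17.600
G1 X322.167 Y40.662
G1 X281.889 Y6.605
M5

viewBox `0 0 342.547 98.457` with mm width/height → 1 unit = 1 mm. Flip: y_m = 98.457 − y_svg.

**Shape 1** — `<polyline>` open polyline, stroke `#ff00ff` → cut (S864, F789). Machine vertices: (331.317,65.694) → (27.166,72.216) → (208.869,33.550) → (265.038,51.436) → (215.812,87.506) → (167.185,69.339). Open path.

**Shape 2** — `<path>` open polyline, stroke `#ff00ff` → cut (S864, F789). Machine vertices: (19.190,28.103) → (6.592,66.155) → (162.255,51.915) → (29.814,17.600) → (322.167,40.662) → (281.889,6.605). Open path.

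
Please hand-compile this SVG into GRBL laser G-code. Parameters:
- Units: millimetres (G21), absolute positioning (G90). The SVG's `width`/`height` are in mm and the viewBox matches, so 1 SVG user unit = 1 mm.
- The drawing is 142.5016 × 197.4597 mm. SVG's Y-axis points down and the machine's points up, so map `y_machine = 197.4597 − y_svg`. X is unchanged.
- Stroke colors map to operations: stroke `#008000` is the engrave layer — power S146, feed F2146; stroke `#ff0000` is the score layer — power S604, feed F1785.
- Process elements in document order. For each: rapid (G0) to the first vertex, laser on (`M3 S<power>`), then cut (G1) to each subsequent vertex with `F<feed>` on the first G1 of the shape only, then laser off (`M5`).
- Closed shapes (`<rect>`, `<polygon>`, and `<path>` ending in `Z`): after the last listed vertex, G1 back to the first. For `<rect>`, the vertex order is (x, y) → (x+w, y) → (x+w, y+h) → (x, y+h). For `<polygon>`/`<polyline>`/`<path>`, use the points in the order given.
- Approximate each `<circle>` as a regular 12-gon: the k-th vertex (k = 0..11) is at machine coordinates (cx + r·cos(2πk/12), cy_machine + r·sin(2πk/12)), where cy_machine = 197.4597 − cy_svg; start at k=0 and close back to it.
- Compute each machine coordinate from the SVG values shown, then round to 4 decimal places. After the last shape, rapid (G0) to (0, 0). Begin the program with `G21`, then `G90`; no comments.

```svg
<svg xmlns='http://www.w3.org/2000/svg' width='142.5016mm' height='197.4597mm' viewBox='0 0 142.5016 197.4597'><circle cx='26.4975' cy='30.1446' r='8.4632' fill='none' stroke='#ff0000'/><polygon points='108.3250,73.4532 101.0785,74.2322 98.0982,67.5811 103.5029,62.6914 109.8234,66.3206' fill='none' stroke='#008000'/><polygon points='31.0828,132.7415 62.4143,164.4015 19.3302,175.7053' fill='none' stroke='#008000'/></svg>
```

1 u = 1 mm; y_m = 197.4597 − y.

[1] `<circle>` circle, #ff0000→score S604 F1785: (34.9607,167.3151) → (33.8268,171.5467) → (30.7291,174.6444) → (26.4975,175.7783) → (22.2659,174.6444) → (19.1682,171.5467) → (18.0343,167.3151) → (19.1682,163.0835) → (22.2659,159.9858) → (26.4975,158.8519) → (30.7291,159.9858) → (33.8268,163.0835) → (34.9607,167.3151) (closed)

[2] `<polygon>` regular polygon, #008000→engrave S146 F2146: (108.3250,124.0065) → (101.0785,123.2275) → (98.0982,129.8786) → (103.5029,134.7683) → (109.8234,131.1391) → (108.3250,124.0065) (closed)

[3] `<polygon>` regular polygon, #008000→engrave S146 F2146: (31.0828,64.7182) → (62.4143,33.0582) → (19.3302,21.7544) → (31.0828,64.7182) (closed)

G21
G90
G0 X34.9607 Y167.3151
M3 S604
G1 X33.8268 Y171.5467 F1785
G1 X30.7291 Y174.6444
G1 X26.4975 Y175.7783
G1 X22.2659 Y174.6444
G1 X19.1682 Y171.5467
G1 X18.0343 Y167.3151
G1 X19.1682 Y163.0835
G1 X22.2659 Y159.9858
G1 X26.4975 Y158.8519
G1 X30.7291 Y159.9858
G1 X33.8268 Y163.0835
G1 X34.9607 Y167.3151
M5
G0 X108.3250 Y124.0065
M3 S146
G1 X101.0785 Y123.2275 F2146
G1 X98.0982 Y129.8786
G1 X103.5029 Y134.7683
G1 X109.8234 Y131.1391
G1 X108.3250 Y124.0065
M5
G0 X31.0828 Y64.7182
M3 S146
G1 X62.4143 Y33.0582 F2146
G1 X19.3302 Y21.7544
G1 X31.0828 Y64.7182
M5
G0 X0.0000 Y0.0000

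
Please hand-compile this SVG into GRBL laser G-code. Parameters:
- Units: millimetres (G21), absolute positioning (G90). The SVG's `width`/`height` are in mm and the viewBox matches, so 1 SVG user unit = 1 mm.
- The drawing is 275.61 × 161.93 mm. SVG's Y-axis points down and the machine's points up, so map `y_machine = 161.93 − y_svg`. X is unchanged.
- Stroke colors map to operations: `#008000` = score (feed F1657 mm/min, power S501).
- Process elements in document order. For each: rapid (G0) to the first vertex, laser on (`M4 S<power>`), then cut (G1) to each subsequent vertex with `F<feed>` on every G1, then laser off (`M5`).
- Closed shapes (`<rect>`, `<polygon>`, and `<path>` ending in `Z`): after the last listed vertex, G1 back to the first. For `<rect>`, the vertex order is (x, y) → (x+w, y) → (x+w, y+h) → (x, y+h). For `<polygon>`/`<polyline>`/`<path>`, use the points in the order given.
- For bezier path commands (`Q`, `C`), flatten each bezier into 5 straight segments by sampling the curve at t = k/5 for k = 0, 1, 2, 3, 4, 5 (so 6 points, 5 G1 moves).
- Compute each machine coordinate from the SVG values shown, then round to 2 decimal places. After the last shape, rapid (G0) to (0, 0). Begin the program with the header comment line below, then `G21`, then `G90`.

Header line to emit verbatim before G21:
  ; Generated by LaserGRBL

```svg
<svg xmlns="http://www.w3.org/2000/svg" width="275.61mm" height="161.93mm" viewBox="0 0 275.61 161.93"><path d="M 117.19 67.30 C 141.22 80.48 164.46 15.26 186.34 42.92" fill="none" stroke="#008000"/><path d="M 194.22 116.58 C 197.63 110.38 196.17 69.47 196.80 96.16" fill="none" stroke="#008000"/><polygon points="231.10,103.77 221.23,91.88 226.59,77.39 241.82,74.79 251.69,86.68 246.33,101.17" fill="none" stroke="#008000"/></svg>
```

; Generated by LaserGRBL
G21
G90
G0 X117.19 Y94.63
M4 S501
G1 X131.51 Y94.76 F1657
G1 X145.61 Y105.48 F1657
G1 X159.47 Y118.58 F1657
G1 X173.05 Y125.83 F1657
G1 X186.34 Y119.01 F1657
M5
G0 X194.22 Y45.35
M4 S501
G1 X195.74 Y52.42 F1657
G1 X196.42 Y62.90 F1657
G1 X196.60 Y71.90 F1657
G1 X196.62 Y74.49 F1657
G1 X196.80 Y65.77 F1657
M5
G0 X231.10 Y58.16
M4 S501
G1 X221.23 Y70.05 F1657
G1 X226.59 Y84.54 F1657
G1 X241.82 Y87.14 F1657
G1 X251.69 Y75.25 F1657
G1 X246.33 Y60.76 F1657
G1 X231.10 Y58.16 F1657
M5
G0 X0.00 Y0.00

1 u = 1 mm; y_m = 161.93 − y.

[1] `<path>` cubic bezier, #008000→score S501 F1657: (117.19,94.63) → (131.51,94.76) → (145.61,105.48) → (159.47,118.58) → (173.05,125.83) → (186.34,119.01)

[2] `<path>` cubic bezier, #008000→score S501 F1657: (194.22,45.35) → (195.74,52.42) → (196.42,62.90) → (196.60,71.90) → (196.62,74.49) → (196.80,65.77)

[3] `<polygon>` regular polygon, #008000→score S501 F1657: (231.10,58.16) → (221.23,70.05) → (226.59,84.54) → (241.82,87.14) → (251.69,75.25) → (246.33,60.76) → (231.10,58.16) (closed)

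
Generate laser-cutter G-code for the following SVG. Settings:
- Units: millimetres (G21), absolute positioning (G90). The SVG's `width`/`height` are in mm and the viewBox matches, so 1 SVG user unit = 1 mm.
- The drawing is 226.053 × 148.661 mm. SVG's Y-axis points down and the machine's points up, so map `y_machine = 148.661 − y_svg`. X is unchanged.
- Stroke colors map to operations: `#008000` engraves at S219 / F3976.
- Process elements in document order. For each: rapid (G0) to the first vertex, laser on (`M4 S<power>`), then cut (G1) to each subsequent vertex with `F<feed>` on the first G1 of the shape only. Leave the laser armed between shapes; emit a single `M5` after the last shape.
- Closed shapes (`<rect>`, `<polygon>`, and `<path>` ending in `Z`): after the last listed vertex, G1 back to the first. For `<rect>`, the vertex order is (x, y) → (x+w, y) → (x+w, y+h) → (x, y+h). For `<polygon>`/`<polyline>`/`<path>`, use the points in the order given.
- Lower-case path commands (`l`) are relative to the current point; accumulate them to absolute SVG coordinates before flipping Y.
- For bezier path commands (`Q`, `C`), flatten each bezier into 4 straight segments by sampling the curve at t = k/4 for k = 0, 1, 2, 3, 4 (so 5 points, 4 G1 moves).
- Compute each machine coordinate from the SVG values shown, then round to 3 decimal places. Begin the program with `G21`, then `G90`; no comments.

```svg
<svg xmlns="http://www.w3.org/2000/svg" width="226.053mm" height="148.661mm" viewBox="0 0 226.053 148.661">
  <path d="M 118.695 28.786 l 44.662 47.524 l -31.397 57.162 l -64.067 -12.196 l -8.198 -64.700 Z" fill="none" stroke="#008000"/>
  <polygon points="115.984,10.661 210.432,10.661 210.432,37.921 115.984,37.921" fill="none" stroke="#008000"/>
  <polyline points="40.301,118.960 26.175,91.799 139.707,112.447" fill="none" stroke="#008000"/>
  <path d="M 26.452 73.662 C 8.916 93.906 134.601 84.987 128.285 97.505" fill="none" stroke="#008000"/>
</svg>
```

G21
G90
G0 X118.695 Y119.875
M4 S219
G1 X163.357 Y72.351 F3976
G1 X131.960 Y15.189
G1 X67.893 Y27.385
G1 X59.695 Y92.085
G1 X118.695 Y119.875
G0 X115.984 Y138.000
M4 S219
G1 X210.432 Y138.000 F3976
G1 X210.432 Y110.740
G1 X115.984 Y110.740
G1 X115.984 Y138.000
G0 X40.301 Y29.701
M4 S219
G1 X26.175 Y56.862 F3976
G1 X139.707 Y36.214
G0 X26.452 Y74.999
M4 S219
G1 X35.854 Y64.493 F3976
G1 X73.161 Y60.180
G1 X112.572 Y57.316
G1 X128.285 Y51.156
M5

viewBox `0 0 226.053 148.661` with mm width/height → 1 unit = 1 mm. Flip: y_m = 148.661 − y_svg.

**Shape 1** — `<path>` regular polygon, stroke `#008000` → engrave (S219, F3976). Machine vertices: (118.695,119.875) → (163.357,72.351) → (131.960,15.189) → (67.893,27.385) → (59.695,92.085) → (118.695,119.875). Closed: final G1 returns to the first vertex.

**Shape 2** — `<polygon>` rectangle, stroke `#008000` → engrave (S219, F3976). Machine vertices: (115.984,138.000) → (210.432,138.000) → (210.432,110.740) → (115.984,110.740) → (115.984,138.000). Closed: final G1 returns to the first vertex.

**Shape 3** — `<polyline>` open polyline, stroke `#008000` → engrave (S219, F3976). Machine vertices: (40.301,29.701) → (26.175,56.862) → (139.707,36.214). Open path.

**Shape 4** — `<path>` cubic bezier, stroke `#008000` → engrave (S219, F3976). Control points (SVG): P0=(26.452,73.662), P1=(8.916,93.906), P2=(134.601,84.987), P3=(128.285,97.505); sampled at t=k/4. Machine vertices: (26.452,74.999) → (35.854,64.493) → (73.161,60.180) → (112.572,57.316) → (128.285,51.156). Open path.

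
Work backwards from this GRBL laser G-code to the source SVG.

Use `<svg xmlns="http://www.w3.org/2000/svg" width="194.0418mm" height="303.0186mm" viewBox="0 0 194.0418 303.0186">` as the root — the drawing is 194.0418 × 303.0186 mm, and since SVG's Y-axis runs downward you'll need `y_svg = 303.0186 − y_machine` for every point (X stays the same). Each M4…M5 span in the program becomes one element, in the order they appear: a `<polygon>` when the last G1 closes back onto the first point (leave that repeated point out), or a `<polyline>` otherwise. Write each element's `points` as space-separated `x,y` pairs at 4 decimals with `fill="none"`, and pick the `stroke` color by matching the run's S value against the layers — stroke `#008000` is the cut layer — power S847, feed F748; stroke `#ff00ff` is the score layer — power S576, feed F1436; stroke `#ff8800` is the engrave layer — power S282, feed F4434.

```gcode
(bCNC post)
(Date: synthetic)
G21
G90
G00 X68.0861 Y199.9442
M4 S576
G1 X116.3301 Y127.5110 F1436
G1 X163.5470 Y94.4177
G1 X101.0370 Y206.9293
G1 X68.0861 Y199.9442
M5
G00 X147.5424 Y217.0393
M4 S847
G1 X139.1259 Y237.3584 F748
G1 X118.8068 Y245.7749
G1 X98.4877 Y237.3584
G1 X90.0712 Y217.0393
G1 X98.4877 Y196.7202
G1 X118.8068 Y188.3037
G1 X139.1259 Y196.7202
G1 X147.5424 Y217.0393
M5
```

y_svg = 303.0186 − y_m.

[1] S576→`#ff00ff` (score); closed run; points: 68.0861,103.0744 116.3301,175.5076 163.5470,208.6009 101.0370,96.0893

[2] S847→`#008000` (cut); closed run; points: 147.5424,85.9793 139.1259,65.6602 118.8068,57.2437 98.4877,65.6602 90.0712,85.9793 98.4877,106.2984 118.8068,114.7149 139.1259,106.2984

<svg xmlns="http://www.w3.org/2000/svg" width="194.0418mm" height="303.0186mm" viewBox="0 0 194.0418 303.0186">
  <polygon points="68.0861,103.0744 116.3301,175.5076 163.5470,208.6009 101.0370,96.0893" fill="none" stroke="#ff00ff"/>
  <polygon points="147.5424,85.9793 139.1259,65.6602 118.8068,57.2437 98.4877,65.6602 90.0712,85.9793 98.4877,106.2984 118.8068,114.7149 139.1259,106.2984" fill="none" stroke="#008000"/>
</svg>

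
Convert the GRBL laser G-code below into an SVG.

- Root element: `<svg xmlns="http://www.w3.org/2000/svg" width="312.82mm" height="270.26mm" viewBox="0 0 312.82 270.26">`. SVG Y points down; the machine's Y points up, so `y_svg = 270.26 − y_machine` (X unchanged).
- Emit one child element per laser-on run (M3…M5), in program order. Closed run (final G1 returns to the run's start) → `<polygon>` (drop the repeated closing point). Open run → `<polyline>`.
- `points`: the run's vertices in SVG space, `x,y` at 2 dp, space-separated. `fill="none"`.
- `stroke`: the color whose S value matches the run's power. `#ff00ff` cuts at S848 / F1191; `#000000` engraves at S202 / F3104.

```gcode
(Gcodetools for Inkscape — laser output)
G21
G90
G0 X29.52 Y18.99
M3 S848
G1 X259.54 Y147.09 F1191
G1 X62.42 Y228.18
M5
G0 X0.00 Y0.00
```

<svg xmlns="http://www.w3.org/2000/svg" width="312.82mm" height="270.26mm" viewBox="0 0 312.82 270.26">
  <polyline points="29.52,251.27 259.54,123.17 62.42,42.08" fill="none" stroke="#ff00ff"/>
</svg>

Machine Y-up, SVG Y-down with viewBox height 270.26, so y_svg = 270.26 − y_machine; X carries over. Every run uses S848, so all elements get stroke `#ff00ff` (cut).

Run 1: The run is open, so emit a `<polyline>` with points (Y-flipped): 29.52,251.27 259.54,123.17 62.42,42.08.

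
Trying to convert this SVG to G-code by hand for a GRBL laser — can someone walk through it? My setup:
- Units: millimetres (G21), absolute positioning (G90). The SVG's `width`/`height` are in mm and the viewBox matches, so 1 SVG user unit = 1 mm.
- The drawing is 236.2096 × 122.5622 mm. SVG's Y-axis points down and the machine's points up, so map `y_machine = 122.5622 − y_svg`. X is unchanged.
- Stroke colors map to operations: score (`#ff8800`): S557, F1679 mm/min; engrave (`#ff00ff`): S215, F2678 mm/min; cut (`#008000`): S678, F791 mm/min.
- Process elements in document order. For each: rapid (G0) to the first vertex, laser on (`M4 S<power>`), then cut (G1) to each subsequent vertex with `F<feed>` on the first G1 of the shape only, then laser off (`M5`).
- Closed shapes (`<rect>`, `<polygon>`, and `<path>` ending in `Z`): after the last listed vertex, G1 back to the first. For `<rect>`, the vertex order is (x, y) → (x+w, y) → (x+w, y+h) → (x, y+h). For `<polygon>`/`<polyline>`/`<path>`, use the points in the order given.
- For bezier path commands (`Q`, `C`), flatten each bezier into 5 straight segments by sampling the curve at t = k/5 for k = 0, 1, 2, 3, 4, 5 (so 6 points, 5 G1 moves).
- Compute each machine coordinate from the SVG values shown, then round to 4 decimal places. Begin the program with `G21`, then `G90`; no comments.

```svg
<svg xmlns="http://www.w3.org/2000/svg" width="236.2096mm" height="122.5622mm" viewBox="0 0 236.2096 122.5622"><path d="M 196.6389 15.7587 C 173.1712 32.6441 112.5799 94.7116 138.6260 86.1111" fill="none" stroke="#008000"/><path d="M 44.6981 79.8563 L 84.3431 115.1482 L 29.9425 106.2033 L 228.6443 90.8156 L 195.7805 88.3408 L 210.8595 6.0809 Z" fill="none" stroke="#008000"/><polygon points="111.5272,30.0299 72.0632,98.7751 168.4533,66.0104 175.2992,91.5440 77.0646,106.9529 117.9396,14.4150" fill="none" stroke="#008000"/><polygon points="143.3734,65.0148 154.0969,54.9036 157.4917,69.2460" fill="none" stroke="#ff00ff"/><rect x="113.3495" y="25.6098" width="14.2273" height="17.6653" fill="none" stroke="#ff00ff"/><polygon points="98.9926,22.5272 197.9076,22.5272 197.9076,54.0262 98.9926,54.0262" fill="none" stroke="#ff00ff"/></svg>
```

G21
G90
G0 X196.6389 Y106.8035
M4 S678
G1 X179.0935 Y92.1772 F791
G1 X158.5790 Y72.2680
G1 X141.0359 Y52.6367
G1 X132.4047 Y38.8442
G1 X138.6260 Y36.4511
M5
G0 X44.6981 Y42.7059
M4 S678
G1 X84.3431 Y7.4140 F791
G1 X29.9425 Y16.3589
G1 X228.6443 Y31.7466
G1 X195.7805 Y34.2214
G1 X210.8595 Y116.4813
G1 X44.6981 Y42.7059
M5
G0 X111.5272 Y92.5323
M4 S678
G1 X72.0632 Y23.7871 F791
G1 X168.4533 Y56.5518
G1 X175.2992 Y31.0182
G1 X77.0646 Y15.6093
G1 X117.9396 Y108.1472
G1 X111.5272 Y92.5323
M5
G0 X143.3734 Y57.5474
M4 S215
G1 X154.0969 Y67.6586 F2678
G1 X157.4917 Y53.3162
G1 X143.3734 Y57.5474
M5
G0 X113.3495 Y96.9524
M4 S215
G1 X127.5768 Y96.9524 F2678
G1 X127.5768 Y79.2871
G1 X113.3495 Y79.2871
G1 X113.3495 Y96.9524
M5
G0 X98.9926 Y100.0350
M4 S215
G1 X197.9076 Y100.0350 F2678
G1 X197.9076 Y68.5360
G1 X98.9926 Y68.5360
G1 X98.9926 Y100.0350
M5

viewBox `0 0 236.2096 122.5622` with mm width/height → 1 unit = 1 mm. Flip: y_m = 122.5622 − y_svg.

**Shape 1** — `<path>` cubic bezier, stroke `#008000` → cut (S678, F791). Control points (SVG): P0=(196.6389,15.7587), P1=(173.1712,32.6441), P2=(112.5799,94.7116), P3=(138.6260,86.1111); sampled at t=k/5. Machine vertices: (196.6389,106.8035) → (179.0935,92.1772) → (158.5790,72.2680) → (141.0359,52.6367) → (132.4047,38.8442) → (138.6260,36.4511). Open path.

**Shape 2** — `<path>` closed polygon, stroke `#008000` → cut (S678, F791). Machine vertices: (44.6981,42.7059) → (84.3431,7.4140) → (29.9425,16.3589) → (228.6443,31.7466) → (195.7805,34.2214) → (210.8595,116.4813) → (44.6981,42.7059). Closed: final G1 returns to the first vertex.

**Shape 3** — `<polygon>` closed polygon, stroke `#008000` → cut (S678, F791). Machine vertices: (111.5272,92.5323) → (72.0632,23.7871) → (168.4533,56.5518) → (175.2992,31.0182) → (77.0646,15.6093) → (117.9396,108.1472) → (111.5272,92.5323). Closed: final G1 returns to the first vertex.

**Shape 4** — `<polygon>` regular polygon, stroke `#ff00ff` → engrave (S215, F2678). Machine vertices: (143.3734,57.5474) → (154.0969,67.6586) → (157.4917,53.3162) → (143.3734,57.5474). Closed: final G1 returns to the first vertex.

**Shape 5** — `<rect>` rectangle, stroke `#ff00ff` → engrave (S215, F2678). Machine vertices: (113.3495,96.9524) → (127.5768,96.9524) → (127.5768,79.2871) → (113.3495,79.2871) → (113.3495,96.9524). Closed: final G1 returns to the first vertex.

**Shape 6** — `<polygon>` rectangle, stroke `#ff00ff` → engrave (S215, F2678). Machine vertices: (98.9926,100.0350) → (197.9076,100.0350) → (197.9076,68.5360) → (98.9926,68.5360) → (98.9926,100.0350). Closed: final G1 returns to the first vertex.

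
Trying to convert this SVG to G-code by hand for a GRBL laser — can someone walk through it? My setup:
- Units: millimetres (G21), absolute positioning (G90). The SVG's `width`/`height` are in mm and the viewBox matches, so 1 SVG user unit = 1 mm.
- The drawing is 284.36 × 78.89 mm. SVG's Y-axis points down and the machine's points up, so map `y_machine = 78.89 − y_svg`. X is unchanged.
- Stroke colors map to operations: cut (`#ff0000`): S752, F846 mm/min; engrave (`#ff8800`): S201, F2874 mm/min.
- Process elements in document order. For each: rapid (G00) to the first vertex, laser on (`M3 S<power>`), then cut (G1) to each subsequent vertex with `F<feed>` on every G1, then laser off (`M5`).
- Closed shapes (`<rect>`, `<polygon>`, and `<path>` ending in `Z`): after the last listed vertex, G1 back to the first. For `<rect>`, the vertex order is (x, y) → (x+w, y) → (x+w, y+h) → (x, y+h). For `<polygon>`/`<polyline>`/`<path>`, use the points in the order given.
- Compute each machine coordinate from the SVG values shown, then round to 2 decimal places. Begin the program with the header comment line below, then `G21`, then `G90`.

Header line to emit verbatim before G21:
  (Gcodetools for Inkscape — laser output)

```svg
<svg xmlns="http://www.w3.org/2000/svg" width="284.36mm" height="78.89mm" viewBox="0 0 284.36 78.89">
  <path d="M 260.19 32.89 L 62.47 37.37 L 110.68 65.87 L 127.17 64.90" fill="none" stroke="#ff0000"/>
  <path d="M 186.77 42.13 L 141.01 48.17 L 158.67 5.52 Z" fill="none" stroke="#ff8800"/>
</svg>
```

(Gcodetools for Inkscape — laser output)
G21
G90
G00 X260.19 Y46.00
M3 S752
G1 X62.47 Y41.52 F846
G1 X110.68 Y13.02 F846
G1 X127.17 Y13.99 F846
M5
G00 X186.77 Y36.76
M3 S201
G1 X141.01 Y30.72 F2874
G1 X158.67 Y73.37 F2874
G1 X186.77 Y36.76 F2874
M5

1 u = 1 mm; y_m = 78.89 − y.

[1] `<path>` open polyline, #ff0000→cut S752 F846: (260.19,46.00) → (62.47,41.52) → (110.68,13.02) → (127.17,13.99)

[2] `<path>` regular polygon, #ff8800→engrave S201 F2874: (186.77,36.76) → (141.01,30.72) → (158.67,73.37) → (186.77,36.76) (closed)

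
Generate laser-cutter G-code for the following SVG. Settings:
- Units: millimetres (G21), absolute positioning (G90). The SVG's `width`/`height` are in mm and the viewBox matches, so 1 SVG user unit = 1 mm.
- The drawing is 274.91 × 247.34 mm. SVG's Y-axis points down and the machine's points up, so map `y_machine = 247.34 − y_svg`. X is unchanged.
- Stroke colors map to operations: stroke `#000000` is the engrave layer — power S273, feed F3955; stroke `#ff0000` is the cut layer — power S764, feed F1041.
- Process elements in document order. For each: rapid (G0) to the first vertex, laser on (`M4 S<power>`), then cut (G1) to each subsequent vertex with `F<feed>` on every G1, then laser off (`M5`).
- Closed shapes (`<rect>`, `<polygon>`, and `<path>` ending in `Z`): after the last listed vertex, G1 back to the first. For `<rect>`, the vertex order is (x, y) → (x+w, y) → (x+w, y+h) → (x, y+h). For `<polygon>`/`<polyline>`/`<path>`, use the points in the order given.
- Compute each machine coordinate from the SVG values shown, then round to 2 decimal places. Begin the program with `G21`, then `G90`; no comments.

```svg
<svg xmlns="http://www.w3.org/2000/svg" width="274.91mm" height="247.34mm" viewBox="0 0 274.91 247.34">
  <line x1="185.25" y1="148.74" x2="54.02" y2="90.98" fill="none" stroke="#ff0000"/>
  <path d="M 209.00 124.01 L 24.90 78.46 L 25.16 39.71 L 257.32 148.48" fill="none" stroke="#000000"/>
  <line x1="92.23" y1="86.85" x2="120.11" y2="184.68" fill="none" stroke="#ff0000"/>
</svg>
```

Since the viewBox matches the mm dimensions, user units are millimetres directly. The only transform is the Y-flip y_m = 247.34 − y_svg.

Shape 1 is a line segment drawn with `<line>`. Its stroke #ff0000 means cut at S764, F1041. After flipping Y the toolpath is (185.25,98.60) → (54.02,156.36).

Shape 2 is a open polyline drawn with `<path>`. Its stroke #000000 means engrave at S273, F3955. After flipping Y the toolpath is (209.00,123.33) → (24.90,168.88) → (25.16,207.63) → (257.32,98.86).

Shape 3 is a line segment drawn with `<line>`. Its stroke #ff0000 means cut at S764, F1041. After flipping Y the toolpath is (92.23,160.49) → (120.11,62.66).

G21
G90
G0 X185.25 Y98.60
M4 S764
G1 X54.02 Y156.36 F1041
M5
G0 X209.00 Y123.33
M4 S273
G1 X24.90 Y168.88 F3955
G1 X25.16 Y207.63 F3955
G1 X257.32 Y98.86 F3955
M5
G0 X92.23 Y160.49
M4 S764
G1 X120.11 Y62.66 F1041
M5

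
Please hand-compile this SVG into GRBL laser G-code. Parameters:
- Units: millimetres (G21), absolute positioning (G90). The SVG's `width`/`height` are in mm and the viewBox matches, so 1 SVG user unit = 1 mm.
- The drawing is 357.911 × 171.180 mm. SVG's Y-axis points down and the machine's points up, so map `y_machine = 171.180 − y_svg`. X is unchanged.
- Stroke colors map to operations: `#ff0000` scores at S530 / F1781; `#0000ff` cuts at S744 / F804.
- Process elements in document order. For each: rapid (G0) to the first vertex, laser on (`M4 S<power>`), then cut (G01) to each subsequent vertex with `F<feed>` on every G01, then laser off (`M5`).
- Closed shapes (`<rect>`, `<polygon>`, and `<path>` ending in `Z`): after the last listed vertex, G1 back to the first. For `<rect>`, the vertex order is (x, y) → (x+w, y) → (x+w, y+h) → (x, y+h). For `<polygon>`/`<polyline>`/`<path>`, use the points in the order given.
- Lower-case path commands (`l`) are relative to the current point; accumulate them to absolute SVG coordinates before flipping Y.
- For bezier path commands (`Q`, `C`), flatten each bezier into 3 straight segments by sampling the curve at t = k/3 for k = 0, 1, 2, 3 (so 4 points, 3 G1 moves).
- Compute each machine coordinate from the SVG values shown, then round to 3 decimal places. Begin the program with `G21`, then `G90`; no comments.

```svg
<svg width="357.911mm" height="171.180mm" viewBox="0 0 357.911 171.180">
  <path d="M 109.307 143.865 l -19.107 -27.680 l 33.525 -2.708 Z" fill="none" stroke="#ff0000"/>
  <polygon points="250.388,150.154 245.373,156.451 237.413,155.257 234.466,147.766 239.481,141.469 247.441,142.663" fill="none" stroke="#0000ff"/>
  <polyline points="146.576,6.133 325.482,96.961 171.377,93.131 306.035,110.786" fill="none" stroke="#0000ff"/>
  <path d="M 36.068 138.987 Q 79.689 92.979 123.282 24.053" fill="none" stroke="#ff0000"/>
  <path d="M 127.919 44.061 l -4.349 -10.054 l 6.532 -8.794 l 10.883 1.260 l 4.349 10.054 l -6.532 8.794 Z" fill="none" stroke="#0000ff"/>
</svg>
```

G21
G90
G0 X109.307 Y27.315
M4 S530
G01 X90.200 Y54.995 F1781
G01 X123.725 Y57.703 F1781
G01 X109.307 Y27.315 F1781
M5
G0 X250.388 Y21.026
M4 S744
G01 X245.373 Y14.729 F804
G01 X237.413 Y15.923 F804
G01 X234.466 Y23.414 F804
G01 X239.481 Y29.711 F804
G01 X247.441 Y28.517 F804
G01 X250.388 Y21.026 F804
M5
G0 X146.576 Y165.047
M4 S744
G01 X325.482 Y74.219 F804
G01 X171.377 Y78.049 F804
G01 X306.035 Y60.394 F804
M5
G0 X36.068 Y32.193
M4 S530
G01 X65.146 Y65.411 F1781
G01 X94.217 Y103.723 F1781
G01 X123.282 Y147.127 F1781
M5
G0 X127.919 Y127.119
M4 S744
G01 X123.570 Y137.173 F804
G01 X130.102 Y145.967 F804
G01 X140.985 Y144.707 F804
G01 X145.334 Y134.653 F804
G01 X138.802 Y125.859 F804
G01 X127.919 Y127.119 F804
M5

viewBox `0 0 357.911 171.180` with mm width/height → 1 unit = 1 mm. Flip: y_m = 171.180 − y_svg.

**Shape 1** — `<path>` regular polygon, stroke `#ff0000` → score (S530, F1781). Machine vertices: (109.307,27.315) → (90.200,54.995) → (123.725,57.703) → (109.307,27.315). Closed: final G1 returns to the first vertex.

**Shape 2** — `<polygon>` regular polygon, stroke `#0000ff` → cut (S744, F804). Machine vertices: (250.388,21.026) → (245.373,14.729) → (237.413,15.923) → (234.466,23.414) → (239.481,29.711) → (247.441,28.517) → (250.388,21.026). Closed: final G1 returns to the first vertex.

**Shape 3** — `<polyline>` open polyline, stroke `#0000ff` → cut (S744, F804). Machine vertices: (146.576,165.047) → (325.482,74.219) → (171.377,78.049) → (306.035,60.394). Open path.

**Shape 4** — `<path>` quadratic bezier, stroke `#ff0000` → score (S530, F1781). Control points (SVG): P0=(36.068,138.987), P1=(79.689,92.979), P2=(123.282,24.053); sampled at t=k/3. Machine vertices: (36.068,32.193) → (65.146,65.411) → (94.217,103.723) → (123.282,147.127). Open path.

**Shape 5** — `<path>` regular polygon, stroke `#0000ff` → cut (S744, F804). Machine vertices: (127.919,127.119) → (123.570,137.173) → (130.102,145.967) → (140.985,144.707) → (145.334,134.653) → (138.802,125.859) → (127.919,127.119). Closed: final G1 returns to the first vertex.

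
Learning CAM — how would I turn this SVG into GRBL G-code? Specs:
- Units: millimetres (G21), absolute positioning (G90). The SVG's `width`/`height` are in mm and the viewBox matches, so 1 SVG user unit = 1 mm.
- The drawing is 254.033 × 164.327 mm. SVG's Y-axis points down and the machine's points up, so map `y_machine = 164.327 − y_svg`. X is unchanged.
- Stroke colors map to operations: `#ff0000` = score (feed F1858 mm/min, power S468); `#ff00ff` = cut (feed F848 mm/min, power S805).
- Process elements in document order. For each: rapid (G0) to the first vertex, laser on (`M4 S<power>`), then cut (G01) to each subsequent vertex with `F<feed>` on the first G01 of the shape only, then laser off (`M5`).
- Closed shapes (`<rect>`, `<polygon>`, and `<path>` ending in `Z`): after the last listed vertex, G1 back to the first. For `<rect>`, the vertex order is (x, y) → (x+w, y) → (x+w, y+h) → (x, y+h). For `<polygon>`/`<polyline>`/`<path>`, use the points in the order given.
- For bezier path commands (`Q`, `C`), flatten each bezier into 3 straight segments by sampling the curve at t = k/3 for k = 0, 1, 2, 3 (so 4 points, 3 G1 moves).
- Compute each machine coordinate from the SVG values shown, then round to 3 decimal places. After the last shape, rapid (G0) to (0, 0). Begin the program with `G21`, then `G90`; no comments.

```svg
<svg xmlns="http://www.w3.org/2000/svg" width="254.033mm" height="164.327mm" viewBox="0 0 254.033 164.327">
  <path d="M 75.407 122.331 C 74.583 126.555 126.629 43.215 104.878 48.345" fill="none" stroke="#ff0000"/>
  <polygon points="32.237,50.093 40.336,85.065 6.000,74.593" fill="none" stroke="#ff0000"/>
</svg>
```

viewBox `0 0 254.033 164.327` with mm width/height → 1 unit = 1 mm. Flip: y_m = 164.327 − y_svg.

**Shape 1** — `<path>` cubic bezier, stroke `#ff0000` → score (S468, F1858). Control points (SVG): P0=(75.407,122.331), P1=(74.583,126.555), P2=(126.629,43.215), P3=(104.878,48.345); sampled at t=k/3. Machine vertices: (75.407,41.996) → (87.515,60.440) → (106.721,98.142) → (104.878,115.982). Open path.

**Shape 2** — `<polygon>` regular polygon, stroke `#ff0000` → score (S468, F1858). Machine vertices: (32.237,114.234) → (40.336,79.262) → (6.000,89.734) → (32.237,114.234). Closed: final G1 returns to the first vertex.

G21
G90
G0 X75.407 Y41.996
M4 S468
G01 X87.515 Y60.440 F1858
G01 X106.721 Y98.142
G01 X104.878 Y115.982
M5
G0 X32.237 Y114.234
M4 S468
G01 X40.336 Y79.262 F1858
G01 X6.000 Y89.734
G01 X32.237 Y114.234
M5
G0 X0.000 Y0.000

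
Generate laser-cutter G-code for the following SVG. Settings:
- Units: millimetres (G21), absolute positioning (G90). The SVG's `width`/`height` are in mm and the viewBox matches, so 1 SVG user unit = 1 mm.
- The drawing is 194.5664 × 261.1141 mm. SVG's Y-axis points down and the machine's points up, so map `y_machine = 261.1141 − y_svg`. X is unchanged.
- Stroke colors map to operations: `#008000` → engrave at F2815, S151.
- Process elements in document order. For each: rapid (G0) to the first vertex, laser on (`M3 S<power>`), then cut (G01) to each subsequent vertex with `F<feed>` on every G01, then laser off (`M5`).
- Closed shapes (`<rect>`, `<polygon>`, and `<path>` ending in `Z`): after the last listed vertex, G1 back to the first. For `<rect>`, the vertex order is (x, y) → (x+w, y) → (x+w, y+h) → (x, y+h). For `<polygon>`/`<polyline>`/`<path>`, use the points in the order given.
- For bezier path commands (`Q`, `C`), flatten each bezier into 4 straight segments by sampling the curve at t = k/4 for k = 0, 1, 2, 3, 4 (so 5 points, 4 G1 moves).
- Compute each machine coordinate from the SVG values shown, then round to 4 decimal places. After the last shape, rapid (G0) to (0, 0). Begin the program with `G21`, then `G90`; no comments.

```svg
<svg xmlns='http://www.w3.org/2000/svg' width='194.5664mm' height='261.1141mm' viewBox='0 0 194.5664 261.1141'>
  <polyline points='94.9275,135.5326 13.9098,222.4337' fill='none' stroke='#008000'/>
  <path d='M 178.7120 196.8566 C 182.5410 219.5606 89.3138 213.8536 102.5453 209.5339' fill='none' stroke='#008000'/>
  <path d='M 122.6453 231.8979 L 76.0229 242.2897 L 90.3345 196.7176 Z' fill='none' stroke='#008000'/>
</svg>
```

1 u = 1 mm; y_m = 261.1141 − y.

[1] `<polyline>` line segment, #008000→engrave S151 F2815: (94.9275,125.5815) → (13.9098,38.6804)

[2] `<path>` cubic bezier, #008000→engrave S151 F2815: (178.7120,64.2575) → (166.5656,52.0910) → (137.1027,47.7850) → (109.4028,48.5459) → (102.5453,51.5802)

[3] `<path>` regular polygon, #008000→engrave S151 F2815: (122.6453,29.2162) → (76.0229,18.8244) → (90.3345,64.3965) → (122.6453,29.2162) (closed)

G21
G90
G0 X94.9275 Y125.5815
M3 S151
G01 X13.9098 Y38.6804 F2815
M5
G0 X178.7120 Y64.2575
M3 S151
G01 X166.5656 Y52.0910 F2815
G01 X137.1027 Y47.7850 F2815
G01 X109.4028 Y48.5459 F2815
G01 X102.5453 Y51.5802 F2815
M5
G0 X122.6453 Y29.2162
M3 S151
G01 X76.0229 Y18.8244 F2815
G01 X90.3345 Y64.3965 F2815
G01 X122.6453 Y29.2162 F2815
M5
G0 X0.0000 Y0.0000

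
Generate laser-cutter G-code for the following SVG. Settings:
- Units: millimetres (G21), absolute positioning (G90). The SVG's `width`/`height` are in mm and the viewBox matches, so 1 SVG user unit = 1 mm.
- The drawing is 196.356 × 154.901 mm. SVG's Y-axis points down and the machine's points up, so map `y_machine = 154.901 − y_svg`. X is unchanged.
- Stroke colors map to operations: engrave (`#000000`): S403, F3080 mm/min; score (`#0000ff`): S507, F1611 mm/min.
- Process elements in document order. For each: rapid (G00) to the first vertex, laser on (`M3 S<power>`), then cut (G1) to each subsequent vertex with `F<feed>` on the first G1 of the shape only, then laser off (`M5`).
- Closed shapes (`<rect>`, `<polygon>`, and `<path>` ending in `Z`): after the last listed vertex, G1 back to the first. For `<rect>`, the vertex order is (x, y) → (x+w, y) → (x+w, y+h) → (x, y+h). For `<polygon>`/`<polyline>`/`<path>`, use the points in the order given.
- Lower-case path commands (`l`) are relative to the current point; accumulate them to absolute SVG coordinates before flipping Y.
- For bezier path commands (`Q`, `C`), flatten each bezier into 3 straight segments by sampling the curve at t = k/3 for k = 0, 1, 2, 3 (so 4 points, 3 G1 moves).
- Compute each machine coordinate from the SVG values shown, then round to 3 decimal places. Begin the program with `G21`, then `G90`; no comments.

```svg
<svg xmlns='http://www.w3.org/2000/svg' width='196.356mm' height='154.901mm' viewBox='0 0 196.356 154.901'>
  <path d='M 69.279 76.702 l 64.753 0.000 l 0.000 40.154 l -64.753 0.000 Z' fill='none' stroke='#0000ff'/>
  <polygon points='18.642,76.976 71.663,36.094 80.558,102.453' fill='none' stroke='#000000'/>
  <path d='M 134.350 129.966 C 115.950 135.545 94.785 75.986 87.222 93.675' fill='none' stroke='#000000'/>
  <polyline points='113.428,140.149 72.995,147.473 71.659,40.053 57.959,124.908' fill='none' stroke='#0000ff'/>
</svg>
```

G21
G90
G00 X69.279 Y78.199
M3 S507
G1 X134.032 Y78.199 F1611
G1 X134.032 Y38.045
G1 X69.279 Y38.045
G1 X69.279 Y78.199
M5
G00 X18.642 Y77.925
M3 S403
G1 X71.663 Y118.807 F3080
G1 X80.558 Y52.448
G1 X18.642 Y77.925
M5
G00 X134.350 Y24.935
M3 S403
G1 X115.635 Y35.795 F3080
G1 X98.713 Y58.439
G1 X87.222 Y61.226
M5
G00 X113.428 Y14.752
M3 S507
G1 X72.995 Y7.428 F1611
G1 X71.659 Y114.848
G1 X57.959 Y29.993
M5

1 u = 1 mm; y_m = 154.901 − y.

[1] `<path>` rectangle, #0000ff→score S507 F1611: (69.279,78.199) → (134.032,78.199) → (134.032,38.045) → (69.279,38.045) → (69.279,78.199) (closed)

[2] `<polygon>` regular polygon, #000000→engrave S403 F3080: (18.642,77.925) → (71.663,118.807) → (80.558,52.448) → (18.642,77.925) (closed)

[3] `<path>` cubic bezier, #000000→engrave S403 F3080: (134.350,24.935) → (115.635,35.795) → (98.713,58.439) → (87.222,61.226)

[4] `<polyline>` open polyline, #0000ff→score S507 F1611: (113.428,14.752) → (72.995,7.428) → (71.659,114.848) → (57.959,29.993)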